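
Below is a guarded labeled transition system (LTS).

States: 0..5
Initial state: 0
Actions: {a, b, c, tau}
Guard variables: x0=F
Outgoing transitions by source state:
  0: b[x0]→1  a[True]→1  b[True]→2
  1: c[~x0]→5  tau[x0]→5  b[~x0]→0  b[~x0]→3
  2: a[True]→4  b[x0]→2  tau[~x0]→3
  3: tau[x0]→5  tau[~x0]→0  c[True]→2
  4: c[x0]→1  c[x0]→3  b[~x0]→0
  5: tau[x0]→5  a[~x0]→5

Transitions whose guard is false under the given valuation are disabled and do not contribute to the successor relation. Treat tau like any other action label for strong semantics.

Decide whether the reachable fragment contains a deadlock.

R = {0,1,2,3,4,5}
  0: a→1  b→2  [2 exit(s)]
  1: b→0  b→3  c→5  [3 exit(s)]
  2: a→4  tau→3  [2 exit(s)]
  3: c→2  tau→0  [2 exit(s)]
  4: b→0  [1 exit(s)]
  5: a→5  [1 exit(s)]

Answer: DEADLOCK-FREE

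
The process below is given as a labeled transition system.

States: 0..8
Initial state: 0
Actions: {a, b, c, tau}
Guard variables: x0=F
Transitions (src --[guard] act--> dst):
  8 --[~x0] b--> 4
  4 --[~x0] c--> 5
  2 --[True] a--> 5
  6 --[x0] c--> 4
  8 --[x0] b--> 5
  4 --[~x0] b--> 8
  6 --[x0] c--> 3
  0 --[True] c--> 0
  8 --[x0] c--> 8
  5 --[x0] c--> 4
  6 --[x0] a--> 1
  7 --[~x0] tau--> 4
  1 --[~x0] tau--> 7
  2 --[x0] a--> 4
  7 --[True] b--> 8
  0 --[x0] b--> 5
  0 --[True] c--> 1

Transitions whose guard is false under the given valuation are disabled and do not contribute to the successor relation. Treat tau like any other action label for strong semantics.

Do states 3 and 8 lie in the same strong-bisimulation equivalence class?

Bisimulation quotient by refinement:
  π0 = {{0,1,2,3,4,5,6,7,8}}
  π1 = {{0},{1},{2},{3,5,6},{4},{7},{8}}
Fixed point at round 2; 7 class(es).
[3]={3,5,6}  [8]={8}

Answer: NOT BISIMILAR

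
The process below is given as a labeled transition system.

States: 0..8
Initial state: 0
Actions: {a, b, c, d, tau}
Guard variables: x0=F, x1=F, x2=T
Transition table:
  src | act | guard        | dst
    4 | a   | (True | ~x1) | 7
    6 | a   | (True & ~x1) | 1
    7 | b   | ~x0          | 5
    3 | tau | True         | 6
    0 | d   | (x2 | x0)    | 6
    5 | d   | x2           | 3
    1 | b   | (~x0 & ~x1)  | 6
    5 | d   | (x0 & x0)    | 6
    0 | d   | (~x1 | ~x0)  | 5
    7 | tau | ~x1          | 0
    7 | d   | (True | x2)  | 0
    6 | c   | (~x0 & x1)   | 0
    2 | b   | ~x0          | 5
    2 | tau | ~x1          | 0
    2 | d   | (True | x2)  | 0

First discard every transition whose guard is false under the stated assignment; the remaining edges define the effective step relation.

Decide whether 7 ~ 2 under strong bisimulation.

Answer: BISIMILAR

Working:
Refine partition for ~:
  round 0: {{0,1,2,3,4,5,6,7,8}}
  round 1: {{0,5},{1},{2,7},{3},{4,6},{8}}
  round 2: {{0},{1},{2,7},{3},{4},{5},{6},{8}}
Fixed point at round 3; 8 class(es).
class of 7: {2,7}; class of 2: {2,7}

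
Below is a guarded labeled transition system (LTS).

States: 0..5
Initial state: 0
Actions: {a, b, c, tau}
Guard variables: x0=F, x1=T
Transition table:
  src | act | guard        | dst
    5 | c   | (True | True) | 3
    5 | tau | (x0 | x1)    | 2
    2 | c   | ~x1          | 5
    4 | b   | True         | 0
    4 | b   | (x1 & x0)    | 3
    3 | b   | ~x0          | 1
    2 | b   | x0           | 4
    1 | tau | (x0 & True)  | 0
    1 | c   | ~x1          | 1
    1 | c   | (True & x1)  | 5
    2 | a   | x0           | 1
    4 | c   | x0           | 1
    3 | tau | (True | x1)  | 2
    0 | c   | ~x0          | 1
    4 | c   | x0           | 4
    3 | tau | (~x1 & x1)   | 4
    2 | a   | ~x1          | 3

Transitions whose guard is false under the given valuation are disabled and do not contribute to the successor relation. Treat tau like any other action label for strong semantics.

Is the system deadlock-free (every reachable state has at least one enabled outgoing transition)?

Reach set: {0,1,2,3,5}
  0: c→1  [1 exit(s)]
  1: c→5  [1 exit(s)]
  2: ∅  [deadlock]
  3: b→1  tau→2  [2 exit(s)]
  5: c→3  tau→2  [2 exit(s)]
witness 2: c·c·tau

Answer: DEADLOCK at state 2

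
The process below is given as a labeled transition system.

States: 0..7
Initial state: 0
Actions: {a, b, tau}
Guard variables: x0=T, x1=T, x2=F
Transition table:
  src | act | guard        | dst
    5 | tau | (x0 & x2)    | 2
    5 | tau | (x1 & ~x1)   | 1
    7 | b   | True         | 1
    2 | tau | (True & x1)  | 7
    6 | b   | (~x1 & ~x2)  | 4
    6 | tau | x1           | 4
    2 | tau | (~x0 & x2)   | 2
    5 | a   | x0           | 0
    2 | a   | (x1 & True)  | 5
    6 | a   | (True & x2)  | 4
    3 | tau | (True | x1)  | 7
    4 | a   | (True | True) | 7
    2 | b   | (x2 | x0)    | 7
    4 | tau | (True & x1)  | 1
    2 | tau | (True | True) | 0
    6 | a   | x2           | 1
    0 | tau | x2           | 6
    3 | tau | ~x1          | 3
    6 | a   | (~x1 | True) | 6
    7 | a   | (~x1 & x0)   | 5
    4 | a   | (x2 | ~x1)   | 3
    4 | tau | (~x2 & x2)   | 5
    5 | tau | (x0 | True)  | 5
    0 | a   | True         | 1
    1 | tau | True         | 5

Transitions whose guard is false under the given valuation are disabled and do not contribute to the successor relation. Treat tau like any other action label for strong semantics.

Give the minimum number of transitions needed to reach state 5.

BFS to 5:
  depth 0: {0}
  depth 1: {1}
  depth 2: {5}
5 enters at depth 2; path a·tau

Answer: 2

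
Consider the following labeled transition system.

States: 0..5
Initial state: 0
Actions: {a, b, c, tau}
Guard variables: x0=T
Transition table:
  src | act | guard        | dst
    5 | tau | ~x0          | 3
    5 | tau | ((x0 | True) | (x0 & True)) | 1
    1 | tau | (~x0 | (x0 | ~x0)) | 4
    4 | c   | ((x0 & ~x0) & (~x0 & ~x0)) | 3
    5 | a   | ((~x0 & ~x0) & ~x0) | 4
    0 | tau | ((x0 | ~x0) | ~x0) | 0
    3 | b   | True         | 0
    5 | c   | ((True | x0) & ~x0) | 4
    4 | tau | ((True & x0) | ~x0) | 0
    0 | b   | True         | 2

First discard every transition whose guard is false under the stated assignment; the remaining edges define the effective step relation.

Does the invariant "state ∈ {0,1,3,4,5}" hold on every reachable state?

Answer: INVARIANT VIOLATED at state 2

Working:
Safe = {0,1,3,4,5}
Reach set: {0,2}
  0: safe
  2: VIOLATES
reach 2 via b — violates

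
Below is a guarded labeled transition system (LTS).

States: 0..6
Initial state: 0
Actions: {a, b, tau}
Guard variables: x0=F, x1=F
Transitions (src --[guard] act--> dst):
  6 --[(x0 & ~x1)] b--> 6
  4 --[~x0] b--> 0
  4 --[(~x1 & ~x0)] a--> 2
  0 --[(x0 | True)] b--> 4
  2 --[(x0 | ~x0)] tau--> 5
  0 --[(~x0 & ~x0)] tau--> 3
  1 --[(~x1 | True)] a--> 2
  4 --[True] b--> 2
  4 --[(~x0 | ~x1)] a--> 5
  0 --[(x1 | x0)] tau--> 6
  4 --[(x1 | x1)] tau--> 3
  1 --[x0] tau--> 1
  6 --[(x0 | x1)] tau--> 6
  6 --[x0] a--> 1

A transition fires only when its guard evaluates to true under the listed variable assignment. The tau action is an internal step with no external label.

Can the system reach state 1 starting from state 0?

Answer: UNREACHABLE

Working:
After dropping false guards: 8 live edges.
depth 0: {0}
depth 1: {3,4}  cumulative {0,3,4}
depth 2: {2,5}  cumulative {0,2,3,4,5}
Reachable = {0,2,3,4,5}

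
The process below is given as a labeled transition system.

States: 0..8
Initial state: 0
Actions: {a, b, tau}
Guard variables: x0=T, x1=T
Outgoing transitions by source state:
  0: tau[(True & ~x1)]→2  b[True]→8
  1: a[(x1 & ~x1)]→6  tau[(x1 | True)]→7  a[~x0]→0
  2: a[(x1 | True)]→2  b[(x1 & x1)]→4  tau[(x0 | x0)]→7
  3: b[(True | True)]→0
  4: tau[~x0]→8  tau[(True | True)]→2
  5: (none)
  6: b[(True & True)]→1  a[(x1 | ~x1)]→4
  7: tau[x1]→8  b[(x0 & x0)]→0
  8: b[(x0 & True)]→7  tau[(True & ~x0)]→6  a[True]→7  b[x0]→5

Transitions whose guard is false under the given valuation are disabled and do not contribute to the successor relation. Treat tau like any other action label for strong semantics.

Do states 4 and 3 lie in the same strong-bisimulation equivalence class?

Answer: NOT BISIMILAR

Analysis:
Refine partition for ~:
  π0 = {{0,1,2,3,4,5,6,7,8}}
  π1 = {{0,3},{1,4},{2},{5},{6,8},{7}}
  π2 = {{0},{1},{2},{3},{4},{5},{6},{7},{8}}
stable after 3 split(s): 9 block(s)
4∈{4}, 3∈{3}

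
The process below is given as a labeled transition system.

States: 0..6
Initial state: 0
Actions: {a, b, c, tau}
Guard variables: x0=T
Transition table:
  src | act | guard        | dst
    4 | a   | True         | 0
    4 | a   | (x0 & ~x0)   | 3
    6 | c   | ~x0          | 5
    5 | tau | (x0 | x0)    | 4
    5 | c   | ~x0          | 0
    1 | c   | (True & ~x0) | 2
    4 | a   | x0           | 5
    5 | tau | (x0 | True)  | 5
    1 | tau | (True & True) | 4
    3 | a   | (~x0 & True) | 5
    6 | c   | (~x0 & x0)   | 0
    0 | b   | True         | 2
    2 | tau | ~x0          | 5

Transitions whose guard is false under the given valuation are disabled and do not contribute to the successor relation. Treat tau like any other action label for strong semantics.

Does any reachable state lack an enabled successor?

Reachable = {0,2}
  0: b→2  [deg 1]
  2: ∅  [deadlock]
witness 2: b

Answer: DEADLOCK at state 2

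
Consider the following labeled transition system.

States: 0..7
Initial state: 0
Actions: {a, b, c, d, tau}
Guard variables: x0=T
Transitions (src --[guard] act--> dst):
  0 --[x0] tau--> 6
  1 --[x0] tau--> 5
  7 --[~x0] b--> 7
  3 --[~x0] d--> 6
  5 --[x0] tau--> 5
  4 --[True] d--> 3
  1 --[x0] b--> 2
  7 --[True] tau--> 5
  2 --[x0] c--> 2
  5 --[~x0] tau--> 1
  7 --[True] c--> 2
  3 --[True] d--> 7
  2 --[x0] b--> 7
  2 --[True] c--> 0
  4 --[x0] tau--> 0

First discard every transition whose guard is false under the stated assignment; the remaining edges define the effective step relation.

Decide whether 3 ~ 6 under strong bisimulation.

Answer: NOT BISIMILAR

Analysis:
Bisimulation quotient by refinement:
  P[0] = {{0,1,2,3,4,5,6,7}}
  P[1] = {{0,5},{1},{2},{3},{4},{6},{7}}
  P[2] = {{0},{1},{2},{3},{4},{5},{6},{7}}
Fixed point at round 3; 8 class(es).
class of 3: {3}; class of 6: {6}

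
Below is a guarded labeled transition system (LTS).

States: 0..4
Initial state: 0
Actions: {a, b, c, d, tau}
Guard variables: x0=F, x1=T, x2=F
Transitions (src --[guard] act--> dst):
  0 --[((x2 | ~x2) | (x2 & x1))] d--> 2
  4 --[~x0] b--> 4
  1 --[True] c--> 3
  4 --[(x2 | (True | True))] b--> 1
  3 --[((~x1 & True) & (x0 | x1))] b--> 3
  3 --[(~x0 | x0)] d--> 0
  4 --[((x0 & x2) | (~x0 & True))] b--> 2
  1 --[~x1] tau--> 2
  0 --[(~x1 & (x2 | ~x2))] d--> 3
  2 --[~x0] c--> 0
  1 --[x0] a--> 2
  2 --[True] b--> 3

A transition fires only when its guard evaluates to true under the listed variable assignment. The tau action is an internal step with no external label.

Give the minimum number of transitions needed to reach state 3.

BFS to 3:
  Layer 0: {0}
  Layer 1: {2}
  Layer 2: {3}
3 enters at depth 2; path d·b

Answer: 2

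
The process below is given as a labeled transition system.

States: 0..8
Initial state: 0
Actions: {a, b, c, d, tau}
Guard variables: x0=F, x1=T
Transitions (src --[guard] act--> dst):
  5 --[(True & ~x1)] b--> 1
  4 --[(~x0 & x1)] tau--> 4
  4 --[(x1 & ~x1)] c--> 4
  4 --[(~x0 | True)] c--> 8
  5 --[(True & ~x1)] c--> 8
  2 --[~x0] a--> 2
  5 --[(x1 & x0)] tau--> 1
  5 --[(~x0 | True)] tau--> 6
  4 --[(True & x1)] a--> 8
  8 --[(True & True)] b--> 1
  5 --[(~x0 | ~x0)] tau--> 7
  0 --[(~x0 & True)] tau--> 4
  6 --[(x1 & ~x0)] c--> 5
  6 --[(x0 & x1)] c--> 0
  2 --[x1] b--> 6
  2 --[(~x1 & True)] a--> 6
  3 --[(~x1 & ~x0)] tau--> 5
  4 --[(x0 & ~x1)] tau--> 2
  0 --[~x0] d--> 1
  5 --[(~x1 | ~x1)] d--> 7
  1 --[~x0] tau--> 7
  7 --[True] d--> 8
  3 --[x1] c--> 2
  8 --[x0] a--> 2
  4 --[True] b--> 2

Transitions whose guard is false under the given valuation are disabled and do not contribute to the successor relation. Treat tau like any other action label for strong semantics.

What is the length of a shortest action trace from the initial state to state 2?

Answer: 2

Trace:
Breadth-first toward 2:
  depth 0: {0}
  depth 1: {1,4}
  depth 2: {2,7,8}
depth(2)=2, e.g. tau·b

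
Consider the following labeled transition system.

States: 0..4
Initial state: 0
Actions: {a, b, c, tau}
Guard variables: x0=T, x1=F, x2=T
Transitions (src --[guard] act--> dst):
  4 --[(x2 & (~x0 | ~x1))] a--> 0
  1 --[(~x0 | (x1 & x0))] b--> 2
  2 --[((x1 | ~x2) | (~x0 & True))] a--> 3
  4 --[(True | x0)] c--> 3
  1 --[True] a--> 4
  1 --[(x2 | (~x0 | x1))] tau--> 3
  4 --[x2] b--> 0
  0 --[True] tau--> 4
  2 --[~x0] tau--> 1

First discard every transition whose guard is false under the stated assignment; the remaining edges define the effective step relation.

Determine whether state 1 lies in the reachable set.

Guard filter leaves 6 enabled edge(s).
L0 = {0}
L1 = {4}  now seen {0,4}
L2 = {3}  now seen {0,3,4}
Reachable = {0,3,4}

Answer: UNREACHABLE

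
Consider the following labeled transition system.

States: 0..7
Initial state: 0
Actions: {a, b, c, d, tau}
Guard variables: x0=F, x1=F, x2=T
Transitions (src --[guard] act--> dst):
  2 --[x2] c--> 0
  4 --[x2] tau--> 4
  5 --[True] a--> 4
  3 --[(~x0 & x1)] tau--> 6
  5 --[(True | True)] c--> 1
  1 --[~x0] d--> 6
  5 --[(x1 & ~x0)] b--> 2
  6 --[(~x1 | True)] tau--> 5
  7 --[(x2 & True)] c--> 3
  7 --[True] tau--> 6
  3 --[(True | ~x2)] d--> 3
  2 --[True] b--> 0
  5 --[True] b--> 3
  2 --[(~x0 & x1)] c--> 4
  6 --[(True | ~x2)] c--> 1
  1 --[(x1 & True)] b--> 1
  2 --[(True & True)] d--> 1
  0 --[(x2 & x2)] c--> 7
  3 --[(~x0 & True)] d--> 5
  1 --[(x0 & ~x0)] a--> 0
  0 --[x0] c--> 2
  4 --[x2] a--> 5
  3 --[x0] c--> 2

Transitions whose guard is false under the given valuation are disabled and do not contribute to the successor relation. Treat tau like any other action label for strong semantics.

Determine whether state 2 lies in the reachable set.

16 transition(s) survive guard evaluation.
Layer 0: {0}
Layer 1: {7}  cumulative {0,7}
Layer 2: {3,6}  cumulative {0,3,6,7}
Layer 3: {1,5}  cumulative {0,1,3,5,6,7}
Layer 4: {4}  cumulative {0,1,3,4,5,6,7}
Reach set: {0,1,3,4,5,6,7}

Answer: UNREACHABLE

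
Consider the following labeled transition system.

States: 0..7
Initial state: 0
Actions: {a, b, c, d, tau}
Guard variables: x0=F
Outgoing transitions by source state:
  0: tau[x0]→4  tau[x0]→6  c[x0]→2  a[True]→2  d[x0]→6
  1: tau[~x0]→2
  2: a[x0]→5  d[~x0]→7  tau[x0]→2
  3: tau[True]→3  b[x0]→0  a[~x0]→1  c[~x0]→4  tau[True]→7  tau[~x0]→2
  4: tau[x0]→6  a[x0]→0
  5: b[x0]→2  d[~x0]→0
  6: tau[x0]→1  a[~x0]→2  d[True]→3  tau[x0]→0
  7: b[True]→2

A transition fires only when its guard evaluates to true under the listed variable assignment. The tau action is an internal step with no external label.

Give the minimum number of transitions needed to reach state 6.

Answer: UNREACHABLE

Working:
Layered search for 6:
  L0 = {0}
  L1 = {2}
  L2 = {7}
6 never appears.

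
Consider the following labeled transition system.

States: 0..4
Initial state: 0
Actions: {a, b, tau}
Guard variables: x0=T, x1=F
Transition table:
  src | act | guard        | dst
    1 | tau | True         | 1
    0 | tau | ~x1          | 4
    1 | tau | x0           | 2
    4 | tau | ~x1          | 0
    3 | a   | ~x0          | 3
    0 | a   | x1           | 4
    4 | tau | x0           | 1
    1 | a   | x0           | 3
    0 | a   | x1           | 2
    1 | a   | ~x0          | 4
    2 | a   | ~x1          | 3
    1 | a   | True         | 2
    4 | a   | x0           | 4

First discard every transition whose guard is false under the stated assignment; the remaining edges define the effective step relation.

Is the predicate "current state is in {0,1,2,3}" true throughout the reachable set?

Answer: INVARIANT VIOLATED at state 4

Trace:
Safe = {0,1,2,3}
R = {0,1,2,3,4}
  0: ok
  1: ok
  2: ok
  3: ok
  4: ✗ unsafe
witness against invariant: tau → 4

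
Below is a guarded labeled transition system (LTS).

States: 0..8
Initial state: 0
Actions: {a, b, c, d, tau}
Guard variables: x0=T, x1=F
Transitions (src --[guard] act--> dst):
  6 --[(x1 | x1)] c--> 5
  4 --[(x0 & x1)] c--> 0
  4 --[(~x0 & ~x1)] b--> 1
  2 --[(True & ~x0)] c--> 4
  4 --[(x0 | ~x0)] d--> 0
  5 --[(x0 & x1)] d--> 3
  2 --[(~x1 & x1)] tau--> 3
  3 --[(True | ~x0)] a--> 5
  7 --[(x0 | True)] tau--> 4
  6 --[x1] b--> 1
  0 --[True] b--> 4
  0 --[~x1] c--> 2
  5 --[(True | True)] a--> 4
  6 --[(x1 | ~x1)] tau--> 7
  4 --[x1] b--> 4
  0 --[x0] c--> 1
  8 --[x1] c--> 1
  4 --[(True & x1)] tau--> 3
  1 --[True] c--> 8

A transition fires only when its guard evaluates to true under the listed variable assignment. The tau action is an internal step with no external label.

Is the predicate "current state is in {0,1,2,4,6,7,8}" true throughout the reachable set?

Answer: INVARIANT HOLDS

Trace:
Allowed set {0,1,2,4,6,7,8}
Reach set: {0,1,2,4,8}
  0: ok
  1: ok
  2: ok
  4: ok
  8: ok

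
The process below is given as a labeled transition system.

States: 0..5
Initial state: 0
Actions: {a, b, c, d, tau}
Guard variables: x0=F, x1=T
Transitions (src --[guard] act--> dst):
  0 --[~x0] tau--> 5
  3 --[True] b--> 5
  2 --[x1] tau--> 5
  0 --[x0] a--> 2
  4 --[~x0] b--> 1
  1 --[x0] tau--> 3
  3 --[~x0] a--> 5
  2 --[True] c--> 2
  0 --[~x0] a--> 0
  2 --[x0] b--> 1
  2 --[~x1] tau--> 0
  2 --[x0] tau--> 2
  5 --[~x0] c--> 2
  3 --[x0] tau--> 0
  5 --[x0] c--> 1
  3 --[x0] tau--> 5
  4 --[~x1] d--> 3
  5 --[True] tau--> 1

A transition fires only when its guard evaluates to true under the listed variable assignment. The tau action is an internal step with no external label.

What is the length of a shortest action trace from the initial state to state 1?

BFS to 1:
  L0 = {0}
  L1 = {5}
  L2 = {1,2}
1 enters at depth 2; path tau·tau

Answer: 2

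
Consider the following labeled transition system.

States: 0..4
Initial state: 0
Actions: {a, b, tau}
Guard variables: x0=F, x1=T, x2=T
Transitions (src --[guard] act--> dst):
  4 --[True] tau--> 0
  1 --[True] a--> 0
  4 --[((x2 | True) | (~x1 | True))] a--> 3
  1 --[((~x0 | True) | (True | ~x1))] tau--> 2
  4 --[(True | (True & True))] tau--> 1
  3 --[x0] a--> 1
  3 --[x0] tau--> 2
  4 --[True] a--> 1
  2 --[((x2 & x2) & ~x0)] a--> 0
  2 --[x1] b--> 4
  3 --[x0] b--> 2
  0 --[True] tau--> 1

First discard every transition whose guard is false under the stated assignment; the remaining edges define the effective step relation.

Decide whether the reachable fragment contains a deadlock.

Answer: DEADLOCK at state 3

Analysis:
Reach set: {0,1,2,3,4}
  0: tau→1  [deg 1]
  1: a→0  tau→2  [deg 2]
  2: a→0  b→4  [deg 2]
  3: ∅  [no exit]
  4: a→1  a→3  tau→0  tau→1  [deg 4]
trace reaching 3: tau·tau·b·a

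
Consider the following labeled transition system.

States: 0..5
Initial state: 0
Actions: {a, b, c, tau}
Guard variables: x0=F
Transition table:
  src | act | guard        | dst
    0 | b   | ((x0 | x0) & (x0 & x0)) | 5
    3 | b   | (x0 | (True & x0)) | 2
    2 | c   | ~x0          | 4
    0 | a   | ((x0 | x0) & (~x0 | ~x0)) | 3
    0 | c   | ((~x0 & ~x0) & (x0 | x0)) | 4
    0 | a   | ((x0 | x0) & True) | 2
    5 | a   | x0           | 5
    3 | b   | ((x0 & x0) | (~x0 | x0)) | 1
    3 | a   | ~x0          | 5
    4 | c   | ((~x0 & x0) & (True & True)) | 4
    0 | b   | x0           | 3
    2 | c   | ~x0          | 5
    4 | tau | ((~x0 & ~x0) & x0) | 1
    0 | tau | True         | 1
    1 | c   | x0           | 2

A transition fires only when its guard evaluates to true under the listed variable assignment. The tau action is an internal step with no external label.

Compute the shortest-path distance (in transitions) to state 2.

Breadth-first toward 2:
  L0 = {0}
  L1 = {1}
2 never appears.

Answer: UNREACHABLE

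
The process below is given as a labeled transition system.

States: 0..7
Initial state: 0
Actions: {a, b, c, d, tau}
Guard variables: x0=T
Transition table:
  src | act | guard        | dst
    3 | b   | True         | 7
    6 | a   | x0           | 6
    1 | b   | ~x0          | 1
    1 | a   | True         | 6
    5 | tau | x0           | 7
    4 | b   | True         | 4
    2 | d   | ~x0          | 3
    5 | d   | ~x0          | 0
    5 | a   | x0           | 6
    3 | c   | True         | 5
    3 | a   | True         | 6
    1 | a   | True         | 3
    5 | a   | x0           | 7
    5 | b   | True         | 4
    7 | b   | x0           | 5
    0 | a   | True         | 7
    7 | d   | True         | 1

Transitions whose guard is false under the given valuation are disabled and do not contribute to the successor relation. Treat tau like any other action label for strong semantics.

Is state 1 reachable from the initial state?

Answer: REACHABLE

Working:
14 transition(s) survive guard evaluation.
Layer 0: {0}
Layer 1: {7}  now seen {0,7}
Layer 2: {1,5}  now seen {0,1,5,7}
Layer 3: {3,4,6}  now seen {0,1,3,4,5,6,7}
R = {0,1,3,4,5,6,7}
trace reaching 1: a·d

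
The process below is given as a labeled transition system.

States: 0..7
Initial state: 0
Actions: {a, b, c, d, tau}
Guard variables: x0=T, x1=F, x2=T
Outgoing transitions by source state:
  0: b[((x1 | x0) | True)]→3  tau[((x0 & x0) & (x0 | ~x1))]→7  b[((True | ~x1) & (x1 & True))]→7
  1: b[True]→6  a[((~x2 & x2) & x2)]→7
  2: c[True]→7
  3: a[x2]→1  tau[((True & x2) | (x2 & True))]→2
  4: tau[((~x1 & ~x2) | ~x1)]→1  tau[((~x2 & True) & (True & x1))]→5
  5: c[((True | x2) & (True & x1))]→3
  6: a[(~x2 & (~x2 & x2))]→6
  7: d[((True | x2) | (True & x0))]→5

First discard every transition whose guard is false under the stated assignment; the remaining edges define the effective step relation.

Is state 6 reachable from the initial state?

Guard filter leaves 8 enabled edge(s).
Layer 0: {0}
Layer 1: {3,7}  total {0,3,7}
Layer 2: {1,2,5}  total {0,1,2,3,5,7}
Layer 3: {6}  total {0,1,2,3,5,6,7}
R = {0,1,2,3,5,6,7}
trace reaching 6: b·a·b

Answer: REACHABLE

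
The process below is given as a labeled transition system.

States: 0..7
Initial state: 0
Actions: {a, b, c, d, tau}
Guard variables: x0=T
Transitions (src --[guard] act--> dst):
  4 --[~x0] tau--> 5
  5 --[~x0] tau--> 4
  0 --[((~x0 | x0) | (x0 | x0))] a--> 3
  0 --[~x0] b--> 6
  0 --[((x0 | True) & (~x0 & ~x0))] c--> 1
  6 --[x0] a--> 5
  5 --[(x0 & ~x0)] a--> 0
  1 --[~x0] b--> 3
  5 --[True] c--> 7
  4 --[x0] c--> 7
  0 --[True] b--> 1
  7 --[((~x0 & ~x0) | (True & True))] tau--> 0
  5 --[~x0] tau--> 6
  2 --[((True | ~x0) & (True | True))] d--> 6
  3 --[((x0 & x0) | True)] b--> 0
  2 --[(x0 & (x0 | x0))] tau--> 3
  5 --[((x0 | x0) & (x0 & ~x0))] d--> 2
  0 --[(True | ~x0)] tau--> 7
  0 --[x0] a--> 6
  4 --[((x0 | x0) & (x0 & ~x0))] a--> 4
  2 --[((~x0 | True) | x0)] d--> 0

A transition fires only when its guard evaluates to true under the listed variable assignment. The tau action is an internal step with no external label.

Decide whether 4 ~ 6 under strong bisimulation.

Compute ~ classes (split until stable):
  P[0] = {{0,1,2,3,4,5,6,7}}
  P[1] = {{0},{1},{2},{3},{4,5},{6},{7}}
Fixed point at round 2; 7 class(es).
class of 4: {4,5}; class of 6: {6}

Answer: NOT BISIMILAR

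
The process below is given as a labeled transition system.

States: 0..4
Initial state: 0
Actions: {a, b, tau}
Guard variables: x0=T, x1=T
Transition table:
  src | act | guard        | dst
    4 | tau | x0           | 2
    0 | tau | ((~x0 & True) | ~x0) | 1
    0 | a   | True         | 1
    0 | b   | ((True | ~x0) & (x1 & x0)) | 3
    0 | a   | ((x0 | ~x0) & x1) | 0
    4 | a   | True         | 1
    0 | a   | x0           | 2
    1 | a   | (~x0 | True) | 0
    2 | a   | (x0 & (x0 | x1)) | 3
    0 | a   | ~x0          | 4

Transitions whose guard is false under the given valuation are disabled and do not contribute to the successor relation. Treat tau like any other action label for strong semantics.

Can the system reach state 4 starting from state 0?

Guard filter leaves 8 enabled edge(s).
L0 = {0}
L1 = {1,2,3}  now seen {0,1,2,3}
Reach set: {0,1,2,3}

Answer: UNREACHABLE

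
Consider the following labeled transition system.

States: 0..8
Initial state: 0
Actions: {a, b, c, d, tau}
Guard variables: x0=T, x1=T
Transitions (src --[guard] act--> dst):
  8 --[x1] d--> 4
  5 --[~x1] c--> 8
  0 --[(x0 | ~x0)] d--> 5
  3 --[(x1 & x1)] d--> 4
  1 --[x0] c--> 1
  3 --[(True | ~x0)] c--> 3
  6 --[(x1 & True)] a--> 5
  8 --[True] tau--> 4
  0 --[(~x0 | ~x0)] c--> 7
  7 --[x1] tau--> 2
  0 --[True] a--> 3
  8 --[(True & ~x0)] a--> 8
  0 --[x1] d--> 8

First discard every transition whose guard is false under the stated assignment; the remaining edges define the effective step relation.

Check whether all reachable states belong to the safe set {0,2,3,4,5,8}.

Allowed set {0,2,3,4,5,8}
Reach set: {0,3,4,5,8}
  0: ✓
  3: ✓
  4: ✓
  5: ✓
  8: ✓

Answer: INVARIANT HOLDS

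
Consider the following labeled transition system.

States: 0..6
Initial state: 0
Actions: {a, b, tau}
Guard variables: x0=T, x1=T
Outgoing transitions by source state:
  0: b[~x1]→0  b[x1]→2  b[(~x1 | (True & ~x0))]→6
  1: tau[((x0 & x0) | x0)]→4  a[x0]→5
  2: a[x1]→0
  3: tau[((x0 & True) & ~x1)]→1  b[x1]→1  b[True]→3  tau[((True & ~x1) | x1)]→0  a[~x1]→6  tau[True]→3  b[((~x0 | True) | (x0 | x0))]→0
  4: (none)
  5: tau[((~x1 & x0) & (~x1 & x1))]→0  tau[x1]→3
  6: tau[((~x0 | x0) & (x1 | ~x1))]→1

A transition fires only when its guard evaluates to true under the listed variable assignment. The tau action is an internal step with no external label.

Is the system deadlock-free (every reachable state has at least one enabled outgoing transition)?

Answer: DEADLOCK-FREE

Trace:
R = {0,2}
  0: b→2  [deg 1]
  2: a→0  [deg 1]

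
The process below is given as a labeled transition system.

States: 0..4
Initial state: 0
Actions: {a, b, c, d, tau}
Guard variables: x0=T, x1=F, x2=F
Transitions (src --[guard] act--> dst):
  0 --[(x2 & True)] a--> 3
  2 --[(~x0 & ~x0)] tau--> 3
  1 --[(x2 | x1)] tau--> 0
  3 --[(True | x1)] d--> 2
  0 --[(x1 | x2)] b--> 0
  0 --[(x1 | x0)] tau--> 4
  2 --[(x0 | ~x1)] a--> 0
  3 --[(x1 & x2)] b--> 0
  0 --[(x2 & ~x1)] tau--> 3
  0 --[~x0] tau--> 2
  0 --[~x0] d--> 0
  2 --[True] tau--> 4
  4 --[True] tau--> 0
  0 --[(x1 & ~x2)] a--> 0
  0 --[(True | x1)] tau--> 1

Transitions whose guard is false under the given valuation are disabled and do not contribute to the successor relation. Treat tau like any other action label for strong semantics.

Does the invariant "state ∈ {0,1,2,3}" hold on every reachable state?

Safe = {0,1,2,3}
Reachable = {0,1,4}
  0: ok
  1: ok
  4: ✗ unsafe
witness against invariant: tau → 4

Answer: INVARIANT VIOLATED at state 4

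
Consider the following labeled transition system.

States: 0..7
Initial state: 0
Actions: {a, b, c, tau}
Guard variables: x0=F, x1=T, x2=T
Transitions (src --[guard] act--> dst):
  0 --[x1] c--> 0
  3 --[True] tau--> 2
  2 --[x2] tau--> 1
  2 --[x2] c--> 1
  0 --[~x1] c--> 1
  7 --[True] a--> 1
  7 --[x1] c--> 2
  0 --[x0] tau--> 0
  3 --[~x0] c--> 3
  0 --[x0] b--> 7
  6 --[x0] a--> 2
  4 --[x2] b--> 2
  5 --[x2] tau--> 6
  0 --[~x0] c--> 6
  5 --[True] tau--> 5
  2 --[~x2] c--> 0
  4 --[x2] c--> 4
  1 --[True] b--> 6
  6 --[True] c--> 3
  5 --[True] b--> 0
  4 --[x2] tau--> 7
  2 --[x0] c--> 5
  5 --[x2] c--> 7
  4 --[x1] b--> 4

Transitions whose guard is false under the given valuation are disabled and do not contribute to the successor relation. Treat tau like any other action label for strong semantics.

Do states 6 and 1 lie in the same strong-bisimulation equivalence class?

Refine partition for ~:
  round 0: {{0,1,2,3,4,5,6,7}}
  round 1: {{0,6},{1},{2,3},{4,5},{7}}
  round 2: {{0},{1},{2},{3},{4},{5},{6},{7}}
stable after 3 split(s): 8 block(s)
6∈{6}, 1∈{1}

Answer: NOT BISIMILAR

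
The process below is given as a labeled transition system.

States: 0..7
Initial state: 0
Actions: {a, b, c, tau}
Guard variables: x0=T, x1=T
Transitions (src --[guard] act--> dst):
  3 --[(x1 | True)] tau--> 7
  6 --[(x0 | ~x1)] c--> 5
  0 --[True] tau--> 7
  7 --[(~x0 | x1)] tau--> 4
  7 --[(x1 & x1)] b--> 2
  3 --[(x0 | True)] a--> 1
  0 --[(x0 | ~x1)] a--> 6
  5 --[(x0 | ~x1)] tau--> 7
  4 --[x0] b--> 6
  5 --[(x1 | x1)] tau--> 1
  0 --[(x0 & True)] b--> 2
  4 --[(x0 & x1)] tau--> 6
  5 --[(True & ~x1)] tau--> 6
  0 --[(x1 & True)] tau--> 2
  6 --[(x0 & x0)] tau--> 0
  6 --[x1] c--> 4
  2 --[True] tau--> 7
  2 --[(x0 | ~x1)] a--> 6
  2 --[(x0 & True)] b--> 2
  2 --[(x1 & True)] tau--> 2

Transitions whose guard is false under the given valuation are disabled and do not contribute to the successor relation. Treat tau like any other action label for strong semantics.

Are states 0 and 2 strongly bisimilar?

Compute ~ classes (split until stable):
  P[0] = {{0,1,2,3,4,5,6,7}}
  P[1] = {{0,2},{1},{3},{4,7},{5},{6}}
  P[2] = {{0,2},{1},{3},{4},{5},{6},{7}}
Fixed point at round 3; 7 class(es).
[0]={0,2}  [2]={0,2}

Answer: BISIMILAR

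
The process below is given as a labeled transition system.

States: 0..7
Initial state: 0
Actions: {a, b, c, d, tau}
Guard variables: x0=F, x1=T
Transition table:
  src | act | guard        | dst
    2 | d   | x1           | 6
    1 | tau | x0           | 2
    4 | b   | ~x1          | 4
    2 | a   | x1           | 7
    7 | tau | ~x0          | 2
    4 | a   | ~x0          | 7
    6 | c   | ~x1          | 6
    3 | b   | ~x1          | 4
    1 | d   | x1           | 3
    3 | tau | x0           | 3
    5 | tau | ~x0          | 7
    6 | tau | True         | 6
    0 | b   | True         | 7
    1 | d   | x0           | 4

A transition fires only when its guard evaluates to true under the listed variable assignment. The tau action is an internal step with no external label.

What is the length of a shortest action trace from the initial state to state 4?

Answer: UNREACHABLE

Analysis:
BFS to 4:
  Layer 0: {0}
  Layer 1: {7}
  Layer 2: {2}
  Layer 3: {6}
4 never appears.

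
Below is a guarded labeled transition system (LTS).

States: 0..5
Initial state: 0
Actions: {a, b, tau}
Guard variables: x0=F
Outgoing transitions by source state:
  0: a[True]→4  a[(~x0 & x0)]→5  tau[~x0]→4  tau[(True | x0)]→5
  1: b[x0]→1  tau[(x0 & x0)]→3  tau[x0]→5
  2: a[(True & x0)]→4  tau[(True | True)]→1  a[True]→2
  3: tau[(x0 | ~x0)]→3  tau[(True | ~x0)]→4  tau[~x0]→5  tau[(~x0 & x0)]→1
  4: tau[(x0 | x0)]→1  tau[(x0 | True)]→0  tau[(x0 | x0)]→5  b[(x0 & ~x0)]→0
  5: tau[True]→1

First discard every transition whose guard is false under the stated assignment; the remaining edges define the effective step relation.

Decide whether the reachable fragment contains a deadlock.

Answer: DEADLOCK at state 1

Working:
R = {0,1,4,5}
  0: a→4  tau→4  tau→5  [3 exit(s)]
  1: ∅  [no exit]
  4: tau→0  [1 exit(s)]
  5: tau→1  [1 exit(s)]
witness 1: tau·tau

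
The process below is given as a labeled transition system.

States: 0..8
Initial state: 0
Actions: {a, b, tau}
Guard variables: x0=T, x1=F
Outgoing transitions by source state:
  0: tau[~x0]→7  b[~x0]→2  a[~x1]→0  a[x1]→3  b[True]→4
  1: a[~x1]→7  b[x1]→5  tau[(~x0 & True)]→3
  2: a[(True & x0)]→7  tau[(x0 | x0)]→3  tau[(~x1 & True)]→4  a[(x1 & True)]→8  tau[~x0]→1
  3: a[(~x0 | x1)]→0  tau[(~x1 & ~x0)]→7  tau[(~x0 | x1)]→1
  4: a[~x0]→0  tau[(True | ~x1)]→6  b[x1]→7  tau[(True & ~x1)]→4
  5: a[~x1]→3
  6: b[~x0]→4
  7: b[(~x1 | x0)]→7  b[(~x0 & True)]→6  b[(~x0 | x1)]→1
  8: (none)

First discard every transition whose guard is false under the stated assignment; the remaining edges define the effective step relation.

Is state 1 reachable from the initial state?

Answer: UNREACHABLE

Working:
10 transition(s) survive guard evaluation.
Layer 0: {0}
Layer 1: {4}  cumulative {0,4}
Layer 2: {6}  cumulative {0,4,6}
Reachable = {0,4,6}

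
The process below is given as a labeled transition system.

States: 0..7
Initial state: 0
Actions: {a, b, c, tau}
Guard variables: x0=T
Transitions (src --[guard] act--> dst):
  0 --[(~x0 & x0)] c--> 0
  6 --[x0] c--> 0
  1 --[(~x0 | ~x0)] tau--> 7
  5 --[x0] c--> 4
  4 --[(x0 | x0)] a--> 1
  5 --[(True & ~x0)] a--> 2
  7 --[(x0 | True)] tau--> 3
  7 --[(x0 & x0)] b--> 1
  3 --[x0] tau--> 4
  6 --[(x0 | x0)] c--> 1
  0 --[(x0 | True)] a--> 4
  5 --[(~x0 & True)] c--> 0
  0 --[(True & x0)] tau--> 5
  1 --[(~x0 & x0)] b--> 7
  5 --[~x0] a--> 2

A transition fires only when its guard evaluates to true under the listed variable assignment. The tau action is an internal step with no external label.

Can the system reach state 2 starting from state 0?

9 transition(s) survive guard evaluation.
depth 0: {0}
depth 1: {4,5}  total {0,4,5}
depth 2: {1}  total {0,1,4,5}
Reachable = {0,1,4,5}

Answer: UNREACHABLE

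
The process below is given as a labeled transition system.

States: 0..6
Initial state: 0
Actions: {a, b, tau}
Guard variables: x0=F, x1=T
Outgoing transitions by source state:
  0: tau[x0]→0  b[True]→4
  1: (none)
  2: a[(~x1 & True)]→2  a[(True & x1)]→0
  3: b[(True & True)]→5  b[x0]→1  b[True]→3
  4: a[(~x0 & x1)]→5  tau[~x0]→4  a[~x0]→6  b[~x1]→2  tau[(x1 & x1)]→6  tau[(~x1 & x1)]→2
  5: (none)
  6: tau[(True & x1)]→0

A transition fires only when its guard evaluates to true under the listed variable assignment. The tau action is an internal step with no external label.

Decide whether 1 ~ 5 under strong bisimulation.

Refine partition for ~:
  round 0: {{0,1,2,3,4,5,6}}
  round 1: {{0,3},{1,5},{2},{4},{6}}
  round 2: {{0},{1,5},{2},{3},{4},{6}}
stable after 3 split(s): 6 block(s)
1∈{1,5}, 5∈{1,5}

Answer: BISIMILAR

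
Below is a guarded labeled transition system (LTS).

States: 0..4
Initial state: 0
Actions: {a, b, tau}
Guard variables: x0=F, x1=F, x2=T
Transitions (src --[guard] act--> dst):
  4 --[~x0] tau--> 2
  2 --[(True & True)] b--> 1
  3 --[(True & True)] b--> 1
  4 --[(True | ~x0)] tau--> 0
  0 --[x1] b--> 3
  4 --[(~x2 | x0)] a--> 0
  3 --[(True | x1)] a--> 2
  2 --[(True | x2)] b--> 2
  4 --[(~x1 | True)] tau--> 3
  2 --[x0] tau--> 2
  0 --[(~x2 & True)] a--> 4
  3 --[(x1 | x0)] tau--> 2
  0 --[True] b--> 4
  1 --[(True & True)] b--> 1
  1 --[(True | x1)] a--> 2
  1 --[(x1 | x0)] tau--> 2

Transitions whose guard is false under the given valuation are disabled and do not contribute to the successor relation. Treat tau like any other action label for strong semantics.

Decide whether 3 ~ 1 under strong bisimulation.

Refine partition for ~:
  P[0] = {{0,1,2,3,4}}
  P[1] = {{0,2},{1,3},{4}}
  P[2] = {{0},{1,3},{2},{4}}
4 equivalence class(es) (converged in 3)
class of 3: {1,3}; class of 1: {1,3}

Answer: BISIMILAR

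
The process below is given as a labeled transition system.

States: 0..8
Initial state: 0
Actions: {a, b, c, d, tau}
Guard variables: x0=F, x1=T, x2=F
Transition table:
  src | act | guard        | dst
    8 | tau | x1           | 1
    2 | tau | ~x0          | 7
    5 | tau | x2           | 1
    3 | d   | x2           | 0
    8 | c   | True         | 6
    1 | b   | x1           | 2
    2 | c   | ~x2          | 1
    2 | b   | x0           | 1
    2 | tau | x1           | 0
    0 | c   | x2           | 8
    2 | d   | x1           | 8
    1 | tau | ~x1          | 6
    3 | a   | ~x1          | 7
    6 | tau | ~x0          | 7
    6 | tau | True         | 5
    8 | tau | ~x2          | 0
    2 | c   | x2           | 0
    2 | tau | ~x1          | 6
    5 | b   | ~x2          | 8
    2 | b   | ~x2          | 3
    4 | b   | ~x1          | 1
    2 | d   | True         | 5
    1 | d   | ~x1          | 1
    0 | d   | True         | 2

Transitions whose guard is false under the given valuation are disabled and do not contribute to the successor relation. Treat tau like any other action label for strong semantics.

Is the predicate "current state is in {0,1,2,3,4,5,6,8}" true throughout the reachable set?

Allowed set {0,1,2,3,4,5,6,8}
Reachable = {0,1,2,3,5,6,7,8}
  0: ok
  1: ok
  2: ok
  3: ok
  5: ok
  6: ok
  7: outside
  8: ok
reach 7 via d·tau — violates

Answer: INVARIANT VIOLATED at state 7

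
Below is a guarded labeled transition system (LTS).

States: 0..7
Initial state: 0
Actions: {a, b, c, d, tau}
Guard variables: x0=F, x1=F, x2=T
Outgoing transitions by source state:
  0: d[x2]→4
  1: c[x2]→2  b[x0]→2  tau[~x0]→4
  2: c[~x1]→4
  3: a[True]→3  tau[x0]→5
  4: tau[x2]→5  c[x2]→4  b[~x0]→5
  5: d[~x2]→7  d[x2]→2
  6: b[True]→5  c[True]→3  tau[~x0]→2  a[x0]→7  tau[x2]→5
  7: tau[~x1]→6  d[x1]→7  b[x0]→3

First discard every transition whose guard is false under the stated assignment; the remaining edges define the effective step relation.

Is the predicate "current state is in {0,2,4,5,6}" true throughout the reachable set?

Inv-set: {0,2,4,5,6}
R = {0,2,4,5}
  0: ✓
  2: ✓
  4: ✓
  5: ✓

Answer: INVARIANT HOLDS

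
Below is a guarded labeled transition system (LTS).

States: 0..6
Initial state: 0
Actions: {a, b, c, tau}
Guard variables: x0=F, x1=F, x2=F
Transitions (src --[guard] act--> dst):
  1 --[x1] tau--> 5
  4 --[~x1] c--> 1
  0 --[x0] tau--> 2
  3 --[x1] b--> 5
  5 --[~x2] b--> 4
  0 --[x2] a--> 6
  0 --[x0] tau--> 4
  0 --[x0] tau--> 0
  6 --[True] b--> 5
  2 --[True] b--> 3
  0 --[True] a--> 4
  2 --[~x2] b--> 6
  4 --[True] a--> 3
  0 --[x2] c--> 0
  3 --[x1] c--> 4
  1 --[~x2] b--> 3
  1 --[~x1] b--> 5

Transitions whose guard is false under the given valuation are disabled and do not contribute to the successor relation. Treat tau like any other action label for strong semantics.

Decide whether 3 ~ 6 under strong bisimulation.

Answer: NOT BISIMILAR

Analysis:
Compute ~ classes (split until stable):
  round 0: {{0,1,2,3,4,5,6}}
  round 1: {{0},{1,2,5,6},{3},{4}}
  round 2: {{0},{1,2},{3},{4},{5},{6}}
  round 3: {{0},{1},{2},{3},{4},{5},{6}}
stable after 4 split(s): 7 block(s)
class of 3: {3}; class of 6: {6}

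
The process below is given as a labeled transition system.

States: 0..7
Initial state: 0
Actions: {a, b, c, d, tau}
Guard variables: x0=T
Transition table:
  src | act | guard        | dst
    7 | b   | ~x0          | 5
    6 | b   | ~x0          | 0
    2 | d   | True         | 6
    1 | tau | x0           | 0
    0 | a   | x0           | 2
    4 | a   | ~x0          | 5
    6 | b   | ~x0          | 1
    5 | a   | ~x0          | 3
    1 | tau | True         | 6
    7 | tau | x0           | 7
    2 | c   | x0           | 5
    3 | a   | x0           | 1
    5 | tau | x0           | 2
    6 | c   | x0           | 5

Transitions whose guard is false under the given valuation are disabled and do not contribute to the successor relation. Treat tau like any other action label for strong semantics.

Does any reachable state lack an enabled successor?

Answer: DEADLOCK-FREE

Trace:
R = {0,2,5,6}
  0: a→2  [1 exit(s)]
  2: c→5  d→6  [2 exit(s)]
  5: tau→2  [1 exit(s)]
  6: c→5  [1 exit(s)]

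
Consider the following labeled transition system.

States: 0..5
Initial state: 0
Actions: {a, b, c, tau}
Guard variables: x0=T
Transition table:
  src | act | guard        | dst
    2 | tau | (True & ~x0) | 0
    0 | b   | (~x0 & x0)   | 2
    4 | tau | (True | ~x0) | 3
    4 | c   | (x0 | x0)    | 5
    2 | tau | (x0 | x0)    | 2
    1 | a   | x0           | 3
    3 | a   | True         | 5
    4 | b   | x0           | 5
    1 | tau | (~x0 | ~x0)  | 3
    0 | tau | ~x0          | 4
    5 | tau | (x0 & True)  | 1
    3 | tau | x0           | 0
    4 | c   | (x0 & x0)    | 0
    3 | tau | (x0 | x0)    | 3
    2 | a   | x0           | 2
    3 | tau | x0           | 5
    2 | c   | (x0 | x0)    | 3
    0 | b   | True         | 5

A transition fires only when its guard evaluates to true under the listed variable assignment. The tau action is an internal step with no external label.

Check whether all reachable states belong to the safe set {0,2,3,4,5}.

Safe = {0,2,3,4,5}
Reachable = {0,1,3,5}
  0: ✓
  1: outside
  3: ✓
  5: ✓
witness against invariant: b·tau → 1

Answer: INVARIANT VIOLATED at state 1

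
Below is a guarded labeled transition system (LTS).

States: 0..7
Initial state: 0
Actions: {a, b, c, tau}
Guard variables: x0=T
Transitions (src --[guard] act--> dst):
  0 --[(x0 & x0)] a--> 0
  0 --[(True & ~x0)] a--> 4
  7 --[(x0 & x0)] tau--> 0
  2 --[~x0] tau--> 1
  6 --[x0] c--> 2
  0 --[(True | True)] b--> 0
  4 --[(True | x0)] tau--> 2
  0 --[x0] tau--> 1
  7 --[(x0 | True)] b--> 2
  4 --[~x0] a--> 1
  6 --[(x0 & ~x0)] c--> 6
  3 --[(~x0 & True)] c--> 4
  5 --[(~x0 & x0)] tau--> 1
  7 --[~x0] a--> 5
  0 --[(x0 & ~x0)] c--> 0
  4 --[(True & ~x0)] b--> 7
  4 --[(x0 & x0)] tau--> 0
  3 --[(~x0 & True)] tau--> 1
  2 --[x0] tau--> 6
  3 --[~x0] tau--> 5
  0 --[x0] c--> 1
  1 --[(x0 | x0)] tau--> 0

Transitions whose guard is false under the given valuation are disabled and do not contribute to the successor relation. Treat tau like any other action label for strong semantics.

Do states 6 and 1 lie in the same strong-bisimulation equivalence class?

Compute ~ classes (split until stable):
  round 0: {{0,1,2,3,4,5,6,7}}
  round 1: {{0},{1,2,4},{3,5},{6},{7}}
  round 2: {{0},{1},{2},{3,5},{4},{6},{7}}
stable after 3 split(s): 7 block(s)
class of 6: {6}; class of 1: {1}

Answer: NOT BISIMILAR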